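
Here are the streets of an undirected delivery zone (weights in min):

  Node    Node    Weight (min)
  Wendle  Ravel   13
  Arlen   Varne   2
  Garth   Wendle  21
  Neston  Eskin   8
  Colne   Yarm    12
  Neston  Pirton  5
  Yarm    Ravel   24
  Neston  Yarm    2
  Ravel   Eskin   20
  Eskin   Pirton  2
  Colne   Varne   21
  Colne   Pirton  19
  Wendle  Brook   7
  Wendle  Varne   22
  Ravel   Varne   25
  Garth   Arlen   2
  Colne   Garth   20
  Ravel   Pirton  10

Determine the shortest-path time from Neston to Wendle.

Running Dijkstra from Neston:
Neston: 0
Yarm: 2  (via Neston)
Pirton: 5  (via Neston)
Eskin: 7  (via Pirton)
Colne: 14  (via Yarm)
Ravel: 15  (via Pirton)
Wendle: 28  (via Ravel)
Shortest route: Neston–Pirton–Ravel–Wendle = 28 min.

28 min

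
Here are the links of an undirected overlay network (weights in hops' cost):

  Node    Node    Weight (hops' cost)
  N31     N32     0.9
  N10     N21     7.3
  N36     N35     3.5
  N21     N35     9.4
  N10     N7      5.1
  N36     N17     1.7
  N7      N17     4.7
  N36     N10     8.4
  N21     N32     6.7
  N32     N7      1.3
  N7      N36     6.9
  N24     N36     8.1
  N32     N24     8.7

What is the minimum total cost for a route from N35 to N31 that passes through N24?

Best N35 to N24: N35 → N36 → N24 costing 11.6
Best N24 to N31: N24 → N32 → N31 costing 9.6
Total via N24: 11.6 + 9.6 = 21.2 hops' cost.

21.2 hops' cost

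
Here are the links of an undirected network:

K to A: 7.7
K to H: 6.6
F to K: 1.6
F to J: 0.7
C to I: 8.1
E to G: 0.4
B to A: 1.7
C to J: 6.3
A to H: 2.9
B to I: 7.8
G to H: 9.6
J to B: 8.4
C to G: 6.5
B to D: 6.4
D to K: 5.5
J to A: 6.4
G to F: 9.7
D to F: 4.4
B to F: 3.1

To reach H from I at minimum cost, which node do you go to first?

B

Compare a few routes:
I → B → A → H: 7.8+1.7+2.9 = 12.4
I → B → F → J → A → H: 7.8+3.1+0.7+6.4+2.9 = 20.9
I → B → F → K → H: 7.8+3.1+1.6+6.6 = 19.1
I → C → J → F → B → A → H: 8.1+6.3+0.7+3.1+1.7+2.9 = 22.8
The minimum is 12.4 via I → B → A → H.
So from I the first move is to B.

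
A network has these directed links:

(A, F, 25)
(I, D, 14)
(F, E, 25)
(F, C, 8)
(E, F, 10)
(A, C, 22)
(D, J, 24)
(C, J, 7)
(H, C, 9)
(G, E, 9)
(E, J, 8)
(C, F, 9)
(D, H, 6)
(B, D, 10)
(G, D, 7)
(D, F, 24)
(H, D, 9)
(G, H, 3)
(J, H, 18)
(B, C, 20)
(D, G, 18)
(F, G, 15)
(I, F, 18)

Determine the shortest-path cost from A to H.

Candidate routes:
A → C → F → G → H: 22+9+15+3 = 49
A → F → G → D → H: 25+15+7+6 = 53
A → C → J → H: 22+7+18 = 47
A → F → G → H: 25+15+3 = 43
The minimum is 43 via A → F → G → H.

43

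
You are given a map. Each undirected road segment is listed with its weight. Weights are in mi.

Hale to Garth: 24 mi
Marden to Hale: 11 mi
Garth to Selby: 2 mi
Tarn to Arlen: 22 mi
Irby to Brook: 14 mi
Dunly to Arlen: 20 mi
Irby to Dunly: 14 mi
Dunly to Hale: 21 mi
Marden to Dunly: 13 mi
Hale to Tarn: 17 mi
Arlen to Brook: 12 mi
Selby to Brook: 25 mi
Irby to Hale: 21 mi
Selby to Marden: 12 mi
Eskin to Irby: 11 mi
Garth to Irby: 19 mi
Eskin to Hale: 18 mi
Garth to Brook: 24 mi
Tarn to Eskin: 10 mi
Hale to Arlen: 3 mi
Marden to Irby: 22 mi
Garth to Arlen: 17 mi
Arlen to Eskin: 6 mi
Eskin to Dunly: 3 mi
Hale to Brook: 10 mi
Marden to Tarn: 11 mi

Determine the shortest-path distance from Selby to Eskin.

25 mi

Running Dijkstra from Selby:
Selby: 0
Garth: 2  (via Selby)
Marden: 12  (via Selby)
Arlen: 19  (via Garth)
Irby: 21  (via Garth)
Hale: 22  (via Arlen)
Tarn: 23  (via Marden)
Dunly: 25  (via Marden)
Eskin: 25  (via Arlen)
Shortest route: Selby–Garth–Arlen–Eskin = 25 mi.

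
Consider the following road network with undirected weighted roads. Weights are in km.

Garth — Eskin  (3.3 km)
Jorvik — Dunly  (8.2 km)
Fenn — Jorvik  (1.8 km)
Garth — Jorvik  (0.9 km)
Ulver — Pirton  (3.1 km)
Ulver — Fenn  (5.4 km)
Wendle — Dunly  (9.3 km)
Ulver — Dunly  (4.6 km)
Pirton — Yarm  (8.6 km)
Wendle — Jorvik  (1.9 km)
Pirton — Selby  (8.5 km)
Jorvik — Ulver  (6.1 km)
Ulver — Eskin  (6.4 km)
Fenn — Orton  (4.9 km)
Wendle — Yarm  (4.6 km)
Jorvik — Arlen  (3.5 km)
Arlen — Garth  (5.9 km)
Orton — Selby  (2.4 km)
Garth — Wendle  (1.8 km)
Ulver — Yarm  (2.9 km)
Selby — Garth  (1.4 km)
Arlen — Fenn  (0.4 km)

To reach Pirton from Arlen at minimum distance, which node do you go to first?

Enumerating some paths:
Arlen - Fenn - Ulver - Pirton: 0.4+5.4+3.1 = 8.9
Arlen - Jorvik - Ulver - Pirton: 3.5+6.1+3.1 = 12.7
Arlen - Fenn - Jorvik - Ulver - Pirton: 0.4+1.8+6.1+3.1 = 11.4
Cheapest is Arlen - Fenn - Ulver - Pirton at 8.9 km.
So from Arlen the first move is to Fenn.

Fenn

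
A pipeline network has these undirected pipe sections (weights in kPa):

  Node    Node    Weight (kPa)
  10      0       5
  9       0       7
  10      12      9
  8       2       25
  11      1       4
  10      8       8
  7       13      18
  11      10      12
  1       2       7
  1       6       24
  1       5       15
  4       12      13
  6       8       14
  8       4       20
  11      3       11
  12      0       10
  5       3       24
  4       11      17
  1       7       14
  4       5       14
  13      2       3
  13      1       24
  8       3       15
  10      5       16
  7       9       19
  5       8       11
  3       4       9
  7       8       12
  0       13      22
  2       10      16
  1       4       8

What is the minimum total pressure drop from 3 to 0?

Shortest distances from 3:
3: 0
4: 9  (via 3)
11: 11  (via 3)
1: 15  (via 11)
8: 15  (via 3)
2: 22  (via 1)
12: 22  (via 4)
5: 23  (via 4)
10: 23  (via 11)
13: 25  (via 2)
7: 27  (via 8)
0: 28  (via 10)
Shortest route: 3–11–10–0 = 28 kPa.

28 kPa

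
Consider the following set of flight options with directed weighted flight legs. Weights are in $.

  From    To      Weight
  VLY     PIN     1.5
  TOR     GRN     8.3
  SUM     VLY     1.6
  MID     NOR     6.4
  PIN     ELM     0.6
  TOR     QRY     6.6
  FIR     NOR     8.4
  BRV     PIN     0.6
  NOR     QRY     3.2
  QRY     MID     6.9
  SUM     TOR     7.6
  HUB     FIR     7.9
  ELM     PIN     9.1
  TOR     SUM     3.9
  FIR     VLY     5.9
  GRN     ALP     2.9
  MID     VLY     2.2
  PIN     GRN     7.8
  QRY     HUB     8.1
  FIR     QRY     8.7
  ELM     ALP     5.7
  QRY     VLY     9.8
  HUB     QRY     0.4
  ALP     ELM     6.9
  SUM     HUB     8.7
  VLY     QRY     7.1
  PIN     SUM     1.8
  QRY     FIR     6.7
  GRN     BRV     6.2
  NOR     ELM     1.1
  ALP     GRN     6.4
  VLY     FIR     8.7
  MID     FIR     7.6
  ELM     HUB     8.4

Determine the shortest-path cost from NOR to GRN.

Compare a few routes:
NOR - ELM - PIN - GRN: 1.1+9.1+7.8 = 18
NOR - ELM - ALP - GRN: 1.1+5.7+6.4 = 13.2
Cheapest is NOR - ELM - ALP - GRN at $13.2.

$13.2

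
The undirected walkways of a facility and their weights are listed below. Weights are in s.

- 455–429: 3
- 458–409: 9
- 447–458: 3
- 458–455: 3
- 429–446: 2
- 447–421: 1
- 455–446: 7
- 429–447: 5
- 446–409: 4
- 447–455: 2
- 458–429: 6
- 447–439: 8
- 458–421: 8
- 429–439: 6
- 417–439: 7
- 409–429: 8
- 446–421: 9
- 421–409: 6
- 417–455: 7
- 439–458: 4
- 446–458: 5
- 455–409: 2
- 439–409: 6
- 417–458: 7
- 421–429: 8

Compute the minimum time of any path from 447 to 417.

9 s

Compare a few routes:
447 - 458 - 417: 3+7 = 10
447 - 455 - 417: 2+7 = 9
447 - 455 - 458 - 417: 2+3+7 = 12
Cheapest is 447 - 455 - 417 at 9 s.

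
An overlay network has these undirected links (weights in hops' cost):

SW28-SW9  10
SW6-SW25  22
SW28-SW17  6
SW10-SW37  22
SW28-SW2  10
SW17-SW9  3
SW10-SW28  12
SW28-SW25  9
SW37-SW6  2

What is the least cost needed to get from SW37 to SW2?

Compare a few routes:
SW37 - SW6 - SW25 - SW28 - SW2: 2+22+9+10 = 43
SW37 - SW10 - SW28 - SW2: 22+12+10 = 44
The minimum is 43 hops' cost via SW37 - SW6 - SW25 - SW28 - SW2.

43 hops' cost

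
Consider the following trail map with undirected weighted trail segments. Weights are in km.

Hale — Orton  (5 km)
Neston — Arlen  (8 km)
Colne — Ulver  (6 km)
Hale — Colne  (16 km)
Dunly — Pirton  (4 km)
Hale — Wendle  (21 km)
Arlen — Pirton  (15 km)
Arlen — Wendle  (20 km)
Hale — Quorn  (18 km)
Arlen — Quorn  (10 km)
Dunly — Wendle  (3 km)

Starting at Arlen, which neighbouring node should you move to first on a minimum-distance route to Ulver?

Quorn

Candidate routes:
Arlen–Wendle–Hale–Colne–Ulver: 20+21+16+6 = 63
Arlen–Quorn–Hale–Colne–Ulver: 10+18+16+6 = 50
The minimum is 50 km via Arlen–Quorn–Hale–Colne–Ulver.
So from Arlen the first move is to Quorn.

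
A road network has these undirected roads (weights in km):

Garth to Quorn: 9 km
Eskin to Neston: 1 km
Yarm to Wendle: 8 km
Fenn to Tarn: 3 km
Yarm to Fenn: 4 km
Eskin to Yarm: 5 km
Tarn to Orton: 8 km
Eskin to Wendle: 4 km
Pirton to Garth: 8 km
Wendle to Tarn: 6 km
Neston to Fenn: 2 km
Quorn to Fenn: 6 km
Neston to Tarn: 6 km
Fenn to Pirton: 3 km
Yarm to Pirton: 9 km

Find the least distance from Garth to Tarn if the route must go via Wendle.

24 km

Best Garth to Wendle: Garth → Pirton → Fenn → Neston → Eskin → Wendle costing 18
Best Wendle to Tarn: Wendle → Tarn costing 6
Total via Wendle: 18 + 6 = 24 km.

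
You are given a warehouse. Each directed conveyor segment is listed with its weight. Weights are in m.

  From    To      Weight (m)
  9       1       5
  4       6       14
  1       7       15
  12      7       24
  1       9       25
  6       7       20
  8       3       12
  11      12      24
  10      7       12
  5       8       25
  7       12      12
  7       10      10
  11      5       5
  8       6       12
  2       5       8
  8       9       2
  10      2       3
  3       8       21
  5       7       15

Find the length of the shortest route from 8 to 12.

Running Dijkstra from 8:
8: 0
9: 2  (via 8)
1: 7  (via 9)
3: 12  (via 8)
6: 12  (via 8)
7: 22  (via 1)
10: 32  (via 7)
12: 34  (via 7)
Shortest route: 8 → 9 → 1 → 7 → 12 = 34 m.

34 m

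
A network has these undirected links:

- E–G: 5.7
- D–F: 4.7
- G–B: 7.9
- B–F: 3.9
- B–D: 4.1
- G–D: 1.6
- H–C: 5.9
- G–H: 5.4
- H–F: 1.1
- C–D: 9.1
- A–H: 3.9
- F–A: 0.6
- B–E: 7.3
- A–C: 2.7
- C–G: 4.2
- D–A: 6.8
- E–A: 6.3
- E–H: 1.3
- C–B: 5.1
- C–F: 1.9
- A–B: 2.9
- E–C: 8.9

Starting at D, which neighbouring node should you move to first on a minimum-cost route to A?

F

Compare a few routes:
D → A: 6.8 = 6.8
D → F → A: 4.7+0.6 = 5.3
The minimum is 5.3 via D → F → A.
So from D the first move is to F.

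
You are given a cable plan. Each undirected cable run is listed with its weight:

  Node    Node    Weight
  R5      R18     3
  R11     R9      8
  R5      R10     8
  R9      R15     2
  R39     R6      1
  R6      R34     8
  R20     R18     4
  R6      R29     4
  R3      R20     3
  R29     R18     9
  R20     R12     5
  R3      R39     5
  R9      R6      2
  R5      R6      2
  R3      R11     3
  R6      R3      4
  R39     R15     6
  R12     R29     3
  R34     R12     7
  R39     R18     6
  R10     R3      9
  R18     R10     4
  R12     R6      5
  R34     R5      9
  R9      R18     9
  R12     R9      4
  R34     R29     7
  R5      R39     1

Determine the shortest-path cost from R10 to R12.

Settle nodes by increasing distance from R10:
R10: 0
R18: 4  (via R10)
R5: 7  (via R18)
R39: 8  (via R5)
R20: 8  (via R18)
R3: 9  (via R10)
R6: 9  (via R5)
R9: 11  (via R6)
R11: 12  (via R3)
R29: 13  (via R18)
R12: 13  (via R20)
Shortest route: R10 → R18 → R20 → R12 = 13.

13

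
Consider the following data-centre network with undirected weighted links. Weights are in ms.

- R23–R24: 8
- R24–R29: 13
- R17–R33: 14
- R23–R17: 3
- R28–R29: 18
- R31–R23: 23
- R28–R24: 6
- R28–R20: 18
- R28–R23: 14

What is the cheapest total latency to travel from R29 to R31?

44 ms

Compare a few routes:
R29 → R28 → R24 → R23 → R31: 18+6+8+23 = 55
R29 → R24 → R23 → R31: 13+8+23 = 44
R29 → R28 → R23 → R31: 18+14+23 = 55
Cheapest is R29 → R24 → R23 → R31 at 44 ms.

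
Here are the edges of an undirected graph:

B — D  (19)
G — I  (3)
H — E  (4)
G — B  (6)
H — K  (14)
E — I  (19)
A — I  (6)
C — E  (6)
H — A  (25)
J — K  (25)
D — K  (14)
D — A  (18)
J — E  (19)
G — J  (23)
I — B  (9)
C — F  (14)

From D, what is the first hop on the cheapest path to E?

Compare a few routes:
D - K - H - E: 14+14+4 = 32
D - A - I - E: 18+6+19 = 43
Cheapest is D - K - H - E at 32.
So from D the first move is to K.

K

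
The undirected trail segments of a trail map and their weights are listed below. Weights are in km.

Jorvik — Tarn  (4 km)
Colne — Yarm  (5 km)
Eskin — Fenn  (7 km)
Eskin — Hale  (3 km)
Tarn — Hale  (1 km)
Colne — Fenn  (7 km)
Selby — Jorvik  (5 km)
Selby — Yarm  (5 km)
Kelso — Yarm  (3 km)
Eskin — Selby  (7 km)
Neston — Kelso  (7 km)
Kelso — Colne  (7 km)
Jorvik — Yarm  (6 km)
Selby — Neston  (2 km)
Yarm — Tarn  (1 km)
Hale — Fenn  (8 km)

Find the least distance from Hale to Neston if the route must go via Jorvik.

Best Hale to Jorvik: Hale → Tarn → Jorvik costing 5
Best Jorvik to Neston: Jorvik → Selby → Neston costing 7
Total via Jorvik: 5 + 7 = 12 km.

12 km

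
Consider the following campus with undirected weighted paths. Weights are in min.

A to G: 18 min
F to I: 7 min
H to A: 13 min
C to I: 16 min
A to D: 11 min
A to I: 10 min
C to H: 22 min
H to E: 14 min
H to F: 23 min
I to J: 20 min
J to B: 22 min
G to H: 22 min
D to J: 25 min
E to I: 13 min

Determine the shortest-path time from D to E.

Settle nodes by increasing distance from D:
D: 0
A: 11  (via D)
I: 21  (via A)
H: 24  (via A)
J: 25  (via D)
F: 28  (via I)
G: 29  (via A)
E: 34  (via I)
Shortest route: D → A → I → E = 34 min.

34 min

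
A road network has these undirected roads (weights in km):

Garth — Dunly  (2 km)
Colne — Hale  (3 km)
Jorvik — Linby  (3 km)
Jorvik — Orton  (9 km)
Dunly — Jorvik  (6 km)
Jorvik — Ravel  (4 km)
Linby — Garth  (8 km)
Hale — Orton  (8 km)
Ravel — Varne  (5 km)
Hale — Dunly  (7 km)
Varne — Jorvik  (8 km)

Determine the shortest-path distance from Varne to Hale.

Compare a few routes:
Varne → Jorvik → Dunly → Hale: 8+6+7 = 21
Varne → Ravel → Jorvik → Dunly → Hale: 5+4+6+7 = 22
Cheapest is Varne → Jorvik → Dunly → Hale at 21 km.

21 km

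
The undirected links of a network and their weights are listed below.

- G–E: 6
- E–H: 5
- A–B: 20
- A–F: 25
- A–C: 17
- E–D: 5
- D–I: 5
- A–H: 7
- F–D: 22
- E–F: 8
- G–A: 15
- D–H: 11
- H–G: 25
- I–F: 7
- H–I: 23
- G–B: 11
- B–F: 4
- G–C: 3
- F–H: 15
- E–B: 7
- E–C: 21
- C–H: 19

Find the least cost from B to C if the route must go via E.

16

Shortest B→E: B–E = 7
Shortest E→C: E–G–C = 9
Total via E: 7 + 9 = 16.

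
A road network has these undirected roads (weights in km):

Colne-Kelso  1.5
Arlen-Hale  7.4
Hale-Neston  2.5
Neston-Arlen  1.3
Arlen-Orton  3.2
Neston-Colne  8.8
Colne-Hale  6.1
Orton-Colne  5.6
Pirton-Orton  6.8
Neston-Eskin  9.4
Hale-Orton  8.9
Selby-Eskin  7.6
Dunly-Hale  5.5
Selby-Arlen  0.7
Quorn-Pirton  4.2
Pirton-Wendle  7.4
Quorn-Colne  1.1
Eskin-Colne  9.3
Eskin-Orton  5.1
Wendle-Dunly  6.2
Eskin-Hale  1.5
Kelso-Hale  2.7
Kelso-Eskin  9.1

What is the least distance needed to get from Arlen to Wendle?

Shortest distances from Arlen:
Arlen: 0
Selby: 0.7  (via Arlen)
Neston: 1.3  (via Arlen)
Orton: 3.2  (via Arlen)
Hale: 3.8  (via Neston)
Eskin: 5.3  (via Hale)
Kelso: 6.5  (via Hale)
Colne: 8  (via Kelso)
Quorn: 9.1  (via Colne)
Dunly: 9.3  (via Hale)
Pirton: 10  (via Orton)
Wendle: 15.5  (via Dunly)
Shortest route: Arlen → Neston → Hale → Dunly → Wendle = 15.5 km.

15.5 km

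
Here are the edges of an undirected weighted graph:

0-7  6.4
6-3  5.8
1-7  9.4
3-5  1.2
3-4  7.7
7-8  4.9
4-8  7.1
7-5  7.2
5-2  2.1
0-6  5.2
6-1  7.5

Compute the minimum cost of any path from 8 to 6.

16.5

Candidate routes:
8–7–0–6: 4.9+6.4+5.2 = 16.5
8–7–5–3–6: 4.9+7.2+1.2+5.8 = 19.1
The minimum is 16.5 via 8–7–0–6.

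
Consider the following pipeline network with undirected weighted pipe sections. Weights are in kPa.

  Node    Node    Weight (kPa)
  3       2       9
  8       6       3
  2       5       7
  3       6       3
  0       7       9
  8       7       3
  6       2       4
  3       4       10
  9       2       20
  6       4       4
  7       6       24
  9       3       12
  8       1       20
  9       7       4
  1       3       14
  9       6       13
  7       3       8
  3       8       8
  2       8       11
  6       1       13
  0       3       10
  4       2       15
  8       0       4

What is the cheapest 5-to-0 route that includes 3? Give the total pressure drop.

24 kPa

Shortest 5→3: 5–2–6–3 = 14
Best 3 to 0: 3–0 costing 10
Total via 3: 14 + 10 = 24 kPa.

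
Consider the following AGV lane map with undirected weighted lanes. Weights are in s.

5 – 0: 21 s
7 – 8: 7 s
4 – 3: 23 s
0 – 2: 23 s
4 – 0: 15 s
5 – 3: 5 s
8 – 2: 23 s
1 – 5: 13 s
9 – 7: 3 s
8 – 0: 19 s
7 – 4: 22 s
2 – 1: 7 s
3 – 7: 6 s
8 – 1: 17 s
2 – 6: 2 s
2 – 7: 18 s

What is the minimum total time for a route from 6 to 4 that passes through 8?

54 s

Shortest 6→8: 6–2–8 = 25
Shortest 8→4: 8–7–4 = 29
Total via 8: 25 + 29 = 54 s.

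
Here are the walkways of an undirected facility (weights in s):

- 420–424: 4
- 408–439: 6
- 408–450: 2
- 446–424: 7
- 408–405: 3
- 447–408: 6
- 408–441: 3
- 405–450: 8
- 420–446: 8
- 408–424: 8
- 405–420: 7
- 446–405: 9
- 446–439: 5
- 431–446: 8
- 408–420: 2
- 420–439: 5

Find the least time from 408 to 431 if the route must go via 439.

19 s

Best 408 to 439: 408–439 costing 6
Best 439 to 431: 439–446–431 costing 13
Total via 439: 6 + 13 = 19 s.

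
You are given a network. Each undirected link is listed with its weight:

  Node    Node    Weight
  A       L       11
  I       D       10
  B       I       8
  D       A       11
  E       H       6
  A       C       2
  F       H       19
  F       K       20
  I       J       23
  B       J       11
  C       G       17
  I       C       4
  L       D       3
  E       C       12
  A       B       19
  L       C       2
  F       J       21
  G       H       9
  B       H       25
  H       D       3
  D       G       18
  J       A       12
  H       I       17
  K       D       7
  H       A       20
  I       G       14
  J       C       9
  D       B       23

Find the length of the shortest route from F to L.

Running Dijkstra from F:
F: 0
H: 19  (via F)
K: 20  (via F)
J: 21  (via F)
D: 22  (via H)
E: 25  (via H)
L: 25  (via D)
Shortest route: F → H → D → L = 25.

25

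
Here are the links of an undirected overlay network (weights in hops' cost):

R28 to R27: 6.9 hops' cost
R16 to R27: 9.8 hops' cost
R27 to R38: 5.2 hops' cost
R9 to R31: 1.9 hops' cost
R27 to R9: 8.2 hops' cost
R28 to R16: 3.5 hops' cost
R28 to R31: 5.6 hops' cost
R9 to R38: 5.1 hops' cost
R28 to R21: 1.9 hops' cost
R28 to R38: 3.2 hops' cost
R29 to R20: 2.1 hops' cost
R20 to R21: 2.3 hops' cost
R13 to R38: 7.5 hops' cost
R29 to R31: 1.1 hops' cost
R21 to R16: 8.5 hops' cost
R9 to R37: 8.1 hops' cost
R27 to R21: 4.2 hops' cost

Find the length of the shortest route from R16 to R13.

14.2 hops' cost

Shortest distances from R16:
R16: 0
R28: 3.5  (via R16)
R21: 5.4  (via R28)
R38: 6.7  (via R28)
R20: 7.7  (via R21)
R31: 9.1  (via R28)
R27: 9.6  (via R21)
R29: 9.8  (via R20)
R9: 11  (via R31)
R13: 14.2  (via R38)
Shortest route: R16–R28–R38–R13 = 14.2 hops' cost.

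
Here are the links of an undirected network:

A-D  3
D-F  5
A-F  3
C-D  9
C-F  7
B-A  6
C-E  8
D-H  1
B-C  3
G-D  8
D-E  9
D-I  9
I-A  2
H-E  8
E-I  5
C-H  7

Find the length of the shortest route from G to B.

17

Shortest distances from G:
G: 0
D: 8  (via G)
H: 9  (via D)
A: 11  (via D)
F: 13  (via D)
I: 13  (via A)
C: 16  (via H)
B: 17  (via A)
Shortest route: G → D → A → B = 17.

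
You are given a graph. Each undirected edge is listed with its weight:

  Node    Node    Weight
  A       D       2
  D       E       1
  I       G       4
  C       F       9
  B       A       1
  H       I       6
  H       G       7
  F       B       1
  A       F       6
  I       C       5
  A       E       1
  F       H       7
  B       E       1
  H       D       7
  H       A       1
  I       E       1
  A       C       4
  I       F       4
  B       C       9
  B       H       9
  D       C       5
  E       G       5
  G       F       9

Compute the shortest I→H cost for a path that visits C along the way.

Shortest I→C: I → C = 5
Shortest C→H: C → A → H = 5
Total via C: 5 + 5 = 10.

10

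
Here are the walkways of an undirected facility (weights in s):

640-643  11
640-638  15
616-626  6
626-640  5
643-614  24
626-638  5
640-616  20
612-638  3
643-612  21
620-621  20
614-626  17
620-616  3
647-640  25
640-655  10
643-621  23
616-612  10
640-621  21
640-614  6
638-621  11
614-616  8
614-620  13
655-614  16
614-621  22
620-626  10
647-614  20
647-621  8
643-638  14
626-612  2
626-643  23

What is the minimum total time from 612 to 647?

22 s

Settle nodes by increasing distance from 612:
612: 0
626: 2  (via 612)
638: 3  (via 612)
640: 7  (via 626)
616: 8  (via 626)
620: 11  (via 616)
614: 13  (via 640)
621: 14  (via 638)
643: 17  (via 638)
655: 17  (via 640)
647: 22  (via 621)
Shortest route: 612–638–621–647 = 22 s.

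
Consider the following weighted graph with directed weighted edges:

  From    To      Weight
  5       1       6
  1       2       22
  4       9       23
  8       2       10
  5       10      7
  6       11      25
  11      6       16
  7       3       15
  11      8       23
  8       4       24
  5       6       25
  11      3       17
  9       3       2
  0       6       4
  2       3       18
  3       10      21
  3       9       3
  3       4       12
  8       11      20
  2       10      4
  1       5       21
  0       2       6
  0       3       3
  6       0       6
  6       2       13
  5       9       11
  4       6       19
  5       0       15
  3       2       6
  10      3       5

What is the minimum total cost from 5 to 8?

Settle nodes by increasing distance from 5:
5: 0
1: 6  (via 5)
10: 7  (via 5)
9: 11  (via 5)
3: 12  (via 10)
0: 15  (via 5)
2: 18  (via 3)
6: 19  (via 0)
4: 24  (via 3)
11: 44  (via 6)
8: 67  (via 11)
Shortest route: 5–0–6–11–8 = 67.

67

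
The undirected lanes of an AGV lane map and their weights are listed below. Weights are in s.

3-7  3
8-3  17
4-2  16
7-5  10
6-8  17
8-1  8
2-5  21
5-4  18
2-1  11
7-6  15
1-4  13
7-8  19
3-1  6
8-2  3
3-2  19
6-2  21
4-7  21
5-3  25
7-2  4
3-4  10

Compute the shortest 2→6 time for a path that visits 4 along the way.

Shortest 2→4: 2 → 4 = 16
Shortest 4→6: 4 → 3 → 7 → 6 = 28
Total via 4: 16 + 28 = 44 s.

44 s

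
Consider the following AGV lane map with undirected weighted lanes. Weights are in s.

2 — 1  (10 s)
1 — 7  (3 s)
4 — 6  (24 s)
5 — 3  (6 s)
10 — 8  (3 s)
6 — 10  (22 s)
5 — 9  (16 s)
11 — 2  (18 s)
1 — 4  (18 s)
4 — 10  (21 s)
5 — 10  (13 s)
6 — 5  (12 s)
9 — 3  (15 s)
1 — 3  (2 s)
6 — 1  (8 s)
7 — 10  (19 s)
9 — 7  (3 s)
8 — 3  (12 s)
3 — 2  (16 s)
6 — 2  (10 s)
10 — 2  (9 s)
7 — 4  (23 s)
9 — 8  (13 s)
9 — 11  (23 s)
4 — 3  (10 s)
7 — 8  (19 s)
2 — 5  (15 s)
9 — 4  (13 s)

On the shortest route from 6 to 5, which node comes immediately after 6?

Compare a few routes:
6 - 2 - 5: 10+15 = 25
6 - 1 - 3 - 5: 8+2+6 = 16
6 - 5: 12 = 12
Cheapest is 6 - 5 at 12 s.
So from 6 the first move is to 5.

5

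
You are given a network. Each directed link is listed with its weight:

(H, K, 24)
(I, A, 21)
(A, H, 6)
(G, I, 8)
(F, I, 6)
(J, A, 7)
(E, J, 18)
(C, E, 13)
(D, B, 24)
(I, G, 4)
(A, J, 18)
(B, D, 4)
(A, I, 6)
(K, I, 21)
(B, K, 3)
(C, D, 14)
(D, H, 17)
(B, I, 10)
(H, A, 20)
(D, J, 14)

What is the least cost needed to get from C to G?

45

Running Dijkstra from C:
C: 0
E: 13  (via C)
D: 14  (via C)
J: 28  (via D)
H: 31  (via D)
A: 35  (via J)
B: 38  (via D)
I: 41  (via A)
K: 41  (via B)
G: 45  (via I)
Shortest route: C → D → J → A → I → G = 45.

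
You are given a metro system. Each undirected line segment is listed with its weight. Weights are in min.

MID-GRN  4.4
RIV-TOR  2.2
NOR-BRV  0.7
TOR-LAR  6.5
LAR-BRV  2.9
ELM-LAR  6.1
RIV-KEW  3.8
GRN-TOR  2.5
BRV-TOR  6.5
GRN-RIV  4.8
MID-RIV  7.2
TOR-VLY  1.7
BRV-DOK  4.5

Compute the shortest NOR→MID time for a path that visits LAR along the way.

Shortest NOR→LAR: NOR–BRV–LAR = 3.6
Best LAR to MID: LAR–TOR–GRN–MID costing 13.4
Total via LAR: 3.6 + 13.4 = 17 min.

17 min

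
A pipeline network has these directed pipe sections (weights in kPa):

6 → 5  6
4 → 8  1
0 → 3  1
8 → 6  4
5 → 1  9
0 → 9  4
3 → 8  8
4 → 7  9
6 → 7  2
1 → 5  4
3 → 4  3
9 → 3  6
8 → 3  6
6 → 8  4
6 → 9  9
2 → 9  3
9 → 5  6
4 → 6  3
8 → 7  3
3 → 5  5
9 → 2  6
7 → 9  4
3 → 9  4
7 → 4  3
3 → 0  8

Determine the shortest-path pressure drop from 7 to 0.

Settle nodes by increasing distance from 7:
7: 0
4: 3  (via 7)
8: 4  (via 4)
9: 4  (via 7)
6: 6  (via 4)
2: 10  (via 9)
3: 10  (via 8)
5: 10  (via 9)
0: 18  (via 3)
Shortest route: 7–4–8–3–0 = 18 kPa.

18 kPa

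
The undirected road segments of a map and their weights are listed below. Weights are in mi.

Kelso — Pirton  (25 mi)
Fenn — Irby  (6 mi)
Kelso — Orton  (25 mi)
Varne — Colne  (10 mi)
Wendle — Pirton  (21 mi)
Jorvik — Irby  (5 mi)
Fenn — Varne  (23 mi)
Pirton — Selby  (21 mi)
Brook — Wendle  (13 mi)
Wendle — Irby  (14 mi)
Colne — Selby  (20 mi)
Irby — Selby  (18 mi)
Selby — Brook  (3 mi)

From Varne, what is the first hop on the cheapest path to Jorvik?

Compare a few routes:
Varne - Fenn - Irby - Jorvik: 23+6+5 = 34
Varne - Colne - Selby - Irby - Jorvik: 10+20+18+5 = 53
Varne - Colne - Selby - Brook - Wendle - Irby - Jorvik: 10+20+3+13+14+5 = 65
Cheapest is Varne - Fenn - Irby - Jorvik at 34 mi.
So from Varne the first move is to Fenn.

Fenn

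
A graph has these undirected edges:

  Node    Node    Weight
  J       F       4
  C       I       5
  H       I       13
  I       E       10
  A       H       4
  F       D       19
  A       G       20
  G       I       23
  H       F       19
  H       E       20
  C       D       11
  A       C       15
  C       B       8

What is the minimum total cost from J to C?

34

Enumerating some paths:
J → F → D → C: 4+19+11 = 34
J → F → H → A → C: 4+19+4+15 = 42
J → F → H → I → C: 4+19+13+5 = 41
J → F → H → E → I → C: 4+19+20+10+5 = 58
The minimum is 34 via J → F → D → C.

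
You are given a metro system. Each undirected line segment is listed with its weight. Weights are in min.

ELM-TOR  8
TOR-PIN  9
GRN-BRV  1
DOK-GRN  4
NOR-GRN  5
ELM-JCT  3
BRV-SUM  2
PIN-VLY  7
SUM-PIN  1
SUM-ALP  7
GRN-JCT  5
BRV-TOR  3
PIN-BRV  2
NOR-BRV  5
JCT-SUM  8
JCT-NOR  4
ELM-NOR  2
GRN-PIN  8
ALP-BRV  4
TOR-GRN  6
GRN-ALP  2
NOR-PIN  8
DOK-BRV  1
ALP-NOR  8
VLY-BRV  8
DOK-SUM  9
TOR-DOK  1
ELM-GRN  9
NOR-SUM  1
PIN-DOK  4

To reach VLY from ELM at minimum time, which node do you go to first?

NOR

Enumerating some paths:
ELM → NOR → SUM → BRV → VLY: 2+1+2+8 = 13
ELM → NOR → SUM → PIN → VLY: 2+1+1+7 = 11
ELM → NOR → SUM → PIN → BRV → VLY: 2+1+1+2+8 = 14
The minimum is 11 min via ELM → NOR → SUM → PIN → VLY.
So from ELM the first move is to NOR.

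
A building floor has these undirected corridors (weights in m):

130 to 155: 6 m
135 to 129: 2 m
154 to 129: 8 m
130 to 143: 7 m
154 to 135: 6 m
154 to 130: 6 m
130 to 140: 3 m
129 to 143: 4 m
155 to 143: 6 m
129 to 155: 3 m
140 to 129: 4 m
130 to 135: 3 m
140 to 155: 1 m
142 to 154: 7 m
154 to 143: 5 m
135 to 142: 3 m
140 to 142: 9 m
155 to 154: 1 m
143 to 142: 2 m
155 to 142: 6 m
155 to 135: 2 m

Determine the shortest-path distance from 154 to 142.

6 m

Running Dijkstra from 154:
154: 0
155: 1  (via 154)
140: 2  (via 155)
135: 3  (via 155)
129: 4  (via 155)
143: 5  (via 154)
130: 5  (via 140)
142: 6  (via 135)
Shortest route: 154–155–135–142 = 6 m.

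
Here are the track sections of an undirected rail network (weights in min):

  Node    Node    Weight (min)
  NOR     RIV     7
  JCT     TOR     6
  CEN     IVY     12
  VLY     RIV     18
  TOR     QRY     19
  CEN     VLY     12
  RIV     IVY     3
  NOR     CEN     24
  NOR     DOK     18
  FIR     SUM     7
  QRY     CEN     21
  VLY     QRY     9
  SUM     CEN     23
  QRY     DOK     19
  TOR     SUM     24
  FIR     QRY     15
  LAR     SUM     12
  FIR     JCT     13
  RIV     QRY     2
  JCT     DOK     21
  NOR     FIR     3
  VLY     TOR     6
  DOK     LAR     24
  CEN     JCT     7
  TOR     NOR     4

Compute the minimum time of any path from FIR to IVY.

13 min

Settle nodes by increasing distance from FIR:
FIR: 0
NOR: 3  (via FIR)
SUM: 7  (via FIR)
TOR: 7  (via NOR)
RIV: 10  (via NOR)
QRY: 12  (via RIV)
JCT: 13  (via FIR)
IVY: 13  (via RIV)
Shortest route: FIR → NOR → RIV → IVY = 13 min.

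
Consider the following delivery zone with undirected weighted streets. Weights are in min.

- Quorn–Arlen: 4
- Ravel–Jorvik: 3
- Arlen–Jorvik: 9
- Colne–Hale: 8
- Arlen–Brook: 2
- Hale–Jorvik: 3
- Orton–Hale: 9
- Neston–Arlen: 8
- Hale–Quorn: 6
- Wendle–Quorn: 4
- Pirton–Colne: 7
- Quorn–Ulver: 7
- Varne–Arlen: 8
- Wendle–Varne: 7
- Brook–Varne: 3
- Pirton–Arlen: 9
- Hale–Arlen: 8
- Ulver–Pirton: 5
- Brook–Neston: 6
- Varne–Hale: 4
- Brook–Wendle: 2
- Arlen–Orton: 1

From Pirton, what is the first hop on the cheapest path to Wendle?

Arlen

Candidate routes:
Pirton–Arlen–Quorn–Wendle: 9+4+4 = 17
Pirton–Arlen–Brook–Wendle: 9+2+2 = 13
Pirton–Ulver–Quorn–Wendle: 5+7+4 = 16
Cheapest is Pirton–Arlen–Brook–Wendle at 13 min.
So from Pirton the first move is to Arlen.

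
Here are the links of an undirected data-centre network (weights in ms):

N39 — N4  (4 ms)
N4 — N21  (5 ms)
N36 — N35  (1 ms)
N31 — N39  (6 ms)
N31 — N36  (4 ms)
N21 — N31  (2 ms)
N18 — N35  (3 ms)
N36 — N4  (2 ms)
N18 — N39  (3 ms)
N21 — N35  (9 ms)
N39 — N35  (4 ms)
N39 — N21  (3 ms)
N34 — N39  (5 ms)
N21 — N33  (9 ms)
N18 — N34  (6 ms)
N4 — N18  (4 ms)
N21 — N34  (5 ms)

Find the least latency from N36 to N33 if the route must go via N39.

Best N36 to N39: N36 → N35 → N39 costing 5
Shortest N39→N33: N39 → N21 → N33 = 12
Total via N39: 5 + 12 = 17 ms.

17 ms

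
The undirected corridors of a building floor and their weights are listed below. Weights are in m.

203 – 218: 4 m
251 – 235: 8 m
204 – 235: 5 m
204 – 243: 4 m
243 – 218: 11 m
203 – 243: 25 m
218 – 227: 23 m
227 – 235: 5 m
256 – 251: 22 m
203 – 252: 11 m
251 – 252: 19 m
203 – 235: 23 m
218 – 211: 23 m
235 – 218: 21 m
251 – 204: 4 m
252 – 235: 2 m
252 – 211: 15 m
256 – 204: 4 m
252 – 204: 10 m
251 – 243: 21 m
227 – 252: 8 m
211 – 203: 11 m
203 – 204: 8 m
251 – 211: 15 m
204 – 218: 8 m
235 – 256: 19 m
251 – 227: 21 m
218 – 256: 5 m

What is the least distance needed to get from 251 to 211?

Candidate routes:
251 - 204 - 203 - 211: 4+8+11 = 23
251 - 211: 15 = 15
251 - 235 - 252 - 211: 8+2+15 = 25
The minimum is 15 m via 251 - 211.

15 m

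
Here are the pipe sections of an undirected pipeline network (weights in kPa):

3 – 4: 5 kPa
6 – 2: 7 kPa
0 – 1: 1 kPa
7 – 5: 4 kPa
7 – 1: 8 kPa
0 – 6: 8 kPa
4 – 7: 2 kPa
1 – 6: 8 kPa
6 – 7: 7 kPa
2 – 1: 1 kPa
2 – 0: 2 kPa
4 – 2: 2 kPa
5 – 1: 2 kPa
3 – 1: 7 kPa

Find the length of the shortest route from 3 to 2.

Settle nodes by increasing distance from 3:
3: 0
4: 5  (via 3)
1: 7  (via 3)
2: 7  (via 4)
Shortest route: 3–4–2 = 7 kPa.

7 kPa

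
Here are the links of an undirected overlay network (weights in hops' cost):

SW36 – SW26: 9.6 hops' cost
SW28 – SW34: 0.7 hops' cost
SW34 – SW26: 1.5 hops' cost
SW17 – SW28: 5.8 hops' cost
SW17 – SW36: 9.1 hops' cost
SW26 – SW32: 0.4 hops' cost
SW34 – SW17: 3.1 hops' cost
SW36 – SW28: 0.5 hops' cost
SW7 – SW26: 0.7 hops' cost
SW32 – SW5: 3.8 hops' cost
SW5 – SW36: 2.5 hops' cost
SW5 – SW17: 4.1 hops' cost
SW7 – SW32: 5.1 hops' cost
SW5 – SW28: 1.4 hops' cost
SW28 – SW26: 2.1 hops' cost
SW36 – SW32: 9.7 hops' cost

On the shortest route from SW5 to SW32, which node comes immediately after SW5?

SW32

Compare a few routes:
SW5–SW28–SW26–SW32: 1.4+2.1+0.4 = 3.9
SW5–SW32: 3.8 = 3.8
SW5–SW28–SW34–SW26–SW32: 1.4+0.7+1.5+0.4 = 4
The minimum is 3.8 hops' cost via SW5–SW32.
So from SW5 the first move is to SW32.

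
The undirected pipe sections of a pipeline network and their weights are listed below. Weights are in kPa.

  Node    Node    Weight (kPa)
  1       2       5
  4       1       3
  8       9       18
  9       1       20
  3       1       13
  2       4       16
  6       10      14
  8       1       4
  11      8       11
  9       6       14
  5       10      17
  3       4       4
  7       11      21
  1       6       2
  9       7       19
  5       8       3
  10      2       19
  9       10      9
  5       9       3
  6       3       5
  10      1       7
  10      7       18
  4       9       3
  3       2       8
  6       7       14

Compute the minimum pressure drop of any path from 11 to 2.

20 kPa

Settle nodes by increasing distance from 11:
11: 0
8: 11  (via 11)
5: 14  (via 8)
1: 15  (via 8)
6: 17  (via 1)
9: 17  (via 5)
4: 18  (via 1)
2: 20  (via 1)
Shortest route: 11 → 8 → 1 → 2 = 20 kPa.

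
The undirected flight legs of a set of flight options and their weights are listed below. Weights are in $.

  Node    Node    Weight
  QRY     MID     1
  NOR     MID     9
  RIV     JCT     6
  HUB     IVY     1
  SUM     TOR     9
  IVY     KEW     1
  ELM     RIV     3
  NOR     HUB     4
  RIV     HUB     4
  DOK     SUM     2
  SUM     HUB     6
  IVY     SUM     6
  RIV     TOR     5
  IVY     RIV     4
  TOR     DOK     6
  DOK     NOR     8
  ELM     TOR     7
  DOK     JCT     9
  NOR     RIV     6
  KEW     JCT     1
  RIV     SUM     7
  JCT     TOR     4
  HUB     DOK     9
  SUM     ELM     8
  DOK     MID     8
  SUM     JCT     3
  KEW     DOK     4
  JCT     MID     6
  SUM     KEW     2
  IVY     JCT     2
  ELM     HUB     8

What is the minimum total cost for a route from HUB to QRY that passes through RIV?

Best HUB to RIV: HUB–RIV costing 4
Best RIV to QRY: RIV–JCT–MID–QRY costing 13
Total via RIV: 4 + 13 = $17.

$17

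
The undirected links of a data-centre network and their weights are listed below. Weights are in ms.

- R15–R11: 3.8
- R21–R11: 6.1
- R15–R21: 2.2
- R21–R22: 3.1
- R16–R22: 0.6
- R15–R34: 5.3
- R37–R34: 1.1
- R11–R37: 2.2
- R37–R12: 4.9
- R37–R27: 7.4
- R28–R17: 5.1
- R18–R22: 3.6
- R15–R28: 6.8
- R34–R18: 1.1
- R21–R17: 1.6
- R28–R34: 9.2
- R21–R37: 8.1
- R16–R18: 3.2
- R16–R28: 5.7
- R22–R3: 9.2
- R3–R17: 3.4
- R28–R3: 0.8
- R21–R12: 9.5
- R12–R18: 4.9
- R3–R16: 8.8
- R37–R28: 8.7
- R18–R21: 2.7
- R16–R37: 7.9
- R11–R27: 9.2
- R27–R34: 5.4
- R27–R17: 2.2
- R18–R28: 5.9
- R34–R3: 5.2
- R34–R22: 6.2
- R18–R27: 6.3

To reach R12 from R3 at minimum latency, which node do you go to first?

R34

Compare a few routes:
R3–R28–R18–R12: 0.8+5.9+4.9 = 11.6
R3–R17–R21–R18–R12: 3.4+1.6+2.7+4.9 = 12.6
R3–R28–R18–R34–R37–R12: 0.8+5.9+1.1+1.1+4.9 = 13.8
R3–R34–R37–R12: 5.2+1.1+4.9 = 11.2
The minimum is 11.2 ms via R3–R34–R37–R12.
So from R3 the first move is to R34.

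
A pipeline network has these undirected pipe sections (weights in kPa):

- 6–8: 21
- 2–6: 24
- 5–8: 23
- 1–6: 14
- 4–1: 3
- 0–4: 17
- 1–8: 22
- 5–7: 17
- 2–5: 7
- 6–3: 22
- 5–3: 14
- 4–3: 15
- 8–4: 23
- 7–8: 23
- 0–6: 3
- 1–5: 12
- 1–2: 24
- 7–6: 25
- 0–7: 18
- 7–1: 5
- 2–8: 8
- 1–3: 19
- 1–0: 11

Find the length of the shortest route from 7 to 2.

Running Dijkstra from 7:
7: 0
1: 5  (via 7)
4: 8  (via 1)
0: 16  (via 1)
5: 17  (via 7)
6: 19  (via 1)
3: 23  (via 4)
8: 23  (via 7)
2: 24  (via 5)
Shortest route: 7 → 5 → 2 = 24 kPa.

24 kPa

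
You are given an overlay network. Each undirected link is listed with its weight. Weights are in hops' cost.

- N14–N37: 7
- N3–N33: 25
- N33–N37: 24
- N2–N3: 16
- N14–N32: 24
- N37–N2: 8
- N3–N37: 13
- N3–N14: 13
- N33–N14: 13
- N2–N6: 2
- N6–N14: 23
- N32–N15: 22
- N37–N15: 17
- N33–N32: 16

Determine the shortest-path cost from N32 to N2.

39 hops' cost

Compare a few routes:
N32 → N14 → N37 → N2: 24+7+8 = 39
N32 → N33 → N14 → N37 → N2: 16+13+7+8 = 44
The minimum is 39 hops' cost via N32 → N14 → N37 → N2.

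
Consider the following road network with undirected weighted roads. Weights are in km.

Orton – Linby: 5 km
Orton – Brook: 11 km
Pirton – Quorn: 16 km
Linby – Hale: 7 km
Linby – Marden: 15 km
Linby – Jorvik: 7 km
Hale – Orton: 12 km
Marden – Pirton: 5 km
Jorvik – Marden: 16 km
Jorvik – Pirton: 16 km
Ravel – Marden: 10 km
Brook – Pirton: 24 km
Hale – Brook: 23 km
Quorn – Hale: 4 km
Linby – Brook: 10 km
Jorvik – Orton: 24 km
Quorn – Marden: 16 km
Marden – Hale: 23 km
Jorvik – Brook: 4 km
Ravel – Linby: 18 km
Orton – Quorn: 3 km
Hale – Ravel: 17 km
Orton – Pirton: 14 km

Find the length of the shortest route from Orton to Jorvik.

12 km

Compare a few routes:
Orton–Brook–Jorvik: 11+4 = 15
Orton–Linby–Jorvik: 5+7 = 12
The minimum is 12 km via Orton–Linby–Jorvik.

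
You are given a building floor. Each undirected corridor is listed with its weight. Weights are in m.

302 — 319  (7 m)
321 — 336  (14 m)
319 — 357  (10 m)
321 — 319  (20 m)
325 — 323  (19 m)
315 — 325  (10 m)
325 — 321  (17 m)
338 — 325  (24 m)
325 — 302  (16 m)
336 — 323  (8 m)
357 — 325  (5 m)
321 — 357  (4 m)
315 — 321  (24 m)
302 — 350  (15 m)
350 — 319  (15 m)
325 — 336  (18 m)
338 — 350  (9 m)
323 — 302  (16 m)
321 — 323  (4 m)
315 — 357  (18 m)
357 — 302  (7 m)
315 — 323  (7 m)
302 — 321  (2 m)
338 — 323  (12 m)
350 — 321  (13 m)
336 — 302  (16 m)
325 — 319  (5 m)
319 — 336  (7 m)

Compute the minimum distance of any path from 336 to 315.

15 m

Settle nodes by increasing distance from 336:
336: 0
319: 7  (via 336)
323: 8  (via 336)
321: 12  (via 323)
325: 12  (via 319)
302: 14  (via 319)
315: 15  (via 323)
Shortest route: 336–323–315 = 15 m.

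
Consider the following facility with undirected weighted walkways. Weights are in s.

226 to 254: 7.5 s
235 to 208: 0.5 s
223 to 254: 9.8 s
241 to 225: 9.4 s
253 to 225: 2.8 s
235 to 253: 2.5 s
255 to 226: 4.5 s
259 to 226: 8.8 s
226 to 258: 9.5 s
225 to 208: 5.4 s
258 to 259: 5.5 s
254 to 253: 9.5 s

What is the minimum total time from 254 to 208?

12.5 s

Compare a few routes:
254 - 253 - 225 - 208: 9.5+2.8+5.4 = 17.7
254 - 253 - 235 - 208: 9.5+2.5+0.5 = 12.5
Cheapest is 254 - 253 - 235 - 208 at 12.5 s.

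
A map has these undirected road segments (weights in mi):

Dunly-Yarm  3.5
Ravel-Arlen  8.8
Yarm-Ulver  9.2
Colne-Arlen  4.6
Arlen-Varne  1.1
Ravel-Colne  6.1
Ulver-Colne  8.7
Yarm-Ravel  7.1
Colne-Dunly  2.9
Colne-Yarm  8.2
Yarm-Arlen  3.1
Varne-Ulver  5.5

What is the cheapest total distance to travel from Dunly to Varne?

Running Dijkstra from Dunly:
Dunly: 0
Colne: 2.9  (via Dunly)
Yarm: 3.5  (via Dunly)
Arlen: 6.6  (via Yarm)
Varne: 7.7  (via Arlen)
Shortest route: Dunly–Yarm–Arlen–Varne = 7.7 mi.

7.7 mi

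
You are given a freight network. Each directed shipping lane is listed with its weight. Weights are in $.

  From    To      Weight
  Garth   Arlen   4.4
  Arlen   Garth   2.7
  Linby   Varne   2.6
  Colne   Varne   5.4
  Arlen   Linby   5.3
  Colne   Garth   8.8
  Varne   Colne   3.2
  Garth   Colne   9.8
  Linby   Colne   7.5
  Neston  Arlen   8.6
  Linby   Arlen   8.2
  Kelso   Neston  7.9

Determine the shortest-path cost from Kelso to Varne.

Running Dijkstra from Kelso:
Kelso: 0
Neston: 7.9  (via Kelso)
Arlen: 16.5  (via Neston)
Garth: 19.2  (via Arlen)
Linby: 21.8  (via Arlen)
Varne: 24.4  (via Linby)
Shortest route: Kelso → Neston → Arlen → Linby → Varne = $24.4.

$24.4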